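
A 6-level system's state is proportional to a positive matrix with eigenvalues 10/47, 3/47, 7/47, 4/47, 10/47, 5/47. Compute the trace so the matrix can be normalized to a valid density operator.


tr(M) = sum of eigenvalues
= 10/47 + 3/47 + 7/47 + 4/47 + 10/47 + 5/47
= 39/47
= 0.8298

0.8298


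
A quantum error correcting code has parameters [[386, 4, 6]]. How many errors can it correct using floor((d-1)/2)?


Code parameters: [[386, 4, 6]], distance d = 6.
Number of correctable errors = floor((d-1)/2)
= floor((6 - 1)/2)
= floor(5/2)
= 2

2


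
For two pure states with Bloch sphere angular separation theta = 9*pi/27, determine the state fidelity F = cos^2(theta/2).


For states separated by angle theta on Bloch sphere:
F = cos^2(theta/2)
theta = 9*pi/27 = 1.0472
theta/2 = 0.5236
cos(theta/2) = 0.8660
F = 0.7500

0.7500


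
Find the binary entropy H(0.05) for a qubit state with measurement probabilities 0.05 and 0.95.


S = -p*log2(p) - (1-p)*log2(1-p)
p = 0.0500, 1-p = 0.9500
= -0.0500 * log2(0.0500) - 0.9500 * log2(0.9500)
= -(-0.2161) - (-0.0703)
= 0.2864

0.2864


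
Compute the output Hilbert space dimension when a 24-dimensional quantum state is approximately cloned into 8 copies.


Output space = H^(tensor 8) where dim(H) = 24
dim = 24^8
= 576 (after 2 factors)
= 13824 (after 3 factors)
= 331776 (after 4 factors)
= 7962624 (after 5 factors)
= 191102976 (after 6 factors)
= 4586471424 (after 7 factors)
= 110075314176 (after 8 factors)
= 110075314176

110075314176


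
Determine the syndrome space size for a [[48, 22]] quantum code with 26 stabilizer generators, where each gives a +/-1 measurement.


Each stabilizer generator gives a binary (+1 or -1) measurement outcome.
With 26 independent generators:
Total syndromes = 2^26
= 67108864

67108864


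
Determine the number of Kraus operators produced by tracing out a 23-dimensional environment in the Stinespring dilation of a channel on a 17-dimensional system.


Tracing out the environment in an orthonormal basis {|i>_E} gives Kraus operators K_i = <i|_E U |0>_E.
Number of Kraus operators = dim(H_env) = d_env
= 23

23


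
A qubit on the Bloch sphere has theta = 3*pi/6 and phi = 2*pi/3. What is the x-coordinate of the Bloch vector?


theta = 1.5708, phi = 2.0944
r_x = sin(theta)*cos(phi) = 1.0000 * -0.5000
r_x = -0.5000

-0.5000


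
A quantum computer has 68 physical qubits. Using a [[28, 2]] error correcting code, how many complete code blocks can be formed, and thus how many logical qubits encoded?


Each code block uses 28 physical qubits for 2 logical qubit(s).
Number of complete blocks = floor(68 / 28) = 2
Logical qubits = 2 * 2
= 4

4


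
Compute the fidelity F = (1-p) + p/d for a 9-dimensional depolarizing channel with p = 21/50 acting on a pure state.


F = (1-p) + p/d
= (1 - 0.4200) + 0.4200/9
= 0.5800 + 0.0467
= 0.6267

0.6267


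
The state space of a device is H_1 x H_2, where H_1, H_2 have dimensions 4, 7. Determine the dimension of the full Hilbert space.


dim(H_1 x H_2) = 4 * 7
= 28

28


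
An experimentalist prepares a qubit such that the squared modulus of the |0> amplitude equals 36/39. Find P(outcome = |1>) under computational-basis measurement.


|alpha|^2 = 36/39 = 0.9231
|beta|^2 = 1 - 36/39 = 3/39 = 0.0769
P(|1>) = |beta|^2 = 0.0769

0.0769


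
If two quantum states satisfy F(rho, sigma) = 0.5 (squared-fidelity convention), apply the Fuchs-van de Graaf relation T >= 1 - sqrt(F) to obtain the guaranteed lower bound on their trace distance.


Fuchs-van de Graaf (squared-fidelity convention): 1 - sqrt(F) <= T <= sqrt(1 - F).
Lower bound: T >= 1 - sqrt(F)
sqrt(F) = sqrt(0.5) = 0.7071
T >= 1 - 0.7071
T >= 0.2929

0.2929


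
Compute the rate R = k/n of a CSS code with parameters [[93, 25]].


Code rate R = k/n
= 25/93
= 0.2688

0.2688


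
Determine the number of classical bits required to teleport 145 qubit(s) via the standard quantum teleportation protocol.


Quantum teleportation requires 2 classical bits per qubit teleported.
145 qubit(s) -> 2 * 145 = 290 classical bits

290


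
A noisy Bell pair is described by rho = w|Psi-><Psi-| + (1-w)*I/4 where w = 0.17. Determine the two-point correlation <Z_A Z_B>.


|Psi-> = (|01> - |10>)/sqrt(2)
For the pure Bell state, <Z_A Z_B> = -1 (Bell-state Pauli correlator).
The maximally-mixed part I/4 has tr(I/4 * P tensor P) = 0 for any traceless Pauli P.
So <Z_A Z_B>_rho = w * (-1) + (1 - w) * 0
= 0.17 * (-1)
= -0.1700

-0.1700


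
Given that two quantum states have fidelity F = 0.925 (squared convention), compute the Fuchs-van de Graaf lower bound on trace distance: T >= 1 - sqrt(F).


Fuchs-van de Graaf (squared-fidelity convention): 1 - sqrt(F) <= T <= sqrt(1 - F).
Lower bound: T >= 1 - sqrt(F)
sqrt(F) = sqrt(0.925) = 0.9618
T >= 1 - 0.9618
T >= 0.0382

0.0382


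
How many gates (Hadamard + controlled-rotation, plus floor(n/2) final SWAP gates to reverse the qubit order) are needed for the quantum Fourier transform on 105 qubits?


Hadamard gates: 105
Controlled rotations: n*(n-1)/2 = 105*104/2 = 5460
SWAP gates: floor(n/2) = floor(105/2) = 52
Total = 105 + 5460 + 52
= 5617

5617


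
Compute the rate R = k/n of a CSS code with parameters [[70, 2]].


Code rate R = k/n
= 2/70
= 0.0286

0.0286


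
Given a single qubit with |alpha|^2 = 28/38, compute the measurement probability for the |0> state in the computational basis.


|alpha|^2 = 28/38 = 0.7368
|beta|^2 = 1 - 28/38 = 10/38 = 0.2632
P(|0>) = |alpha|^2 = 0.7368

0.7368


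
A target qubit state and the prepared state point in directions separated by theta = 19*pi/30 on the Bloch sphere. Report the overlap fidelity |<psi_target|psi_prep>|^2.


For states separated by angle theta on Bloch sphere:
F = cos^2(theta/2)
theta = 19*pi/30 = 1.9897
theta/2 = 0.9948
cos(theta/2) = 0.5446
F = 0.2966

0.2966


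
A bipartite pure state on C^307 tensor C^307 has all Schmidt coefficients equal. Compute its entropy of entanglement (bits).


For a maximally entangled state in d x d:
S = log2(d) = log2(307)
= 8.2621

8.2621


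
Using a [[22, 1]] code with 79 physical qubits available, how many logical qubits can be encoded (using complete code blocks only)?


Each code block uses 22 physical qubits for 1 logical qubit(s).
Number of complete blocks = floor(79 / 22) = 3
Logical qubits = 3 * 1
= 3

3


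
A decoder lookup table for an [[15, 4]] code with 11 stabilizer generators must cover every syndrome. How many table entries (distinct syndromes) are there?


Each stabilizer generator gives a binary (+1 or -1) measurement outcome.
With 11 independent generators:
Total syndromes = 2^11
= 2048

2048


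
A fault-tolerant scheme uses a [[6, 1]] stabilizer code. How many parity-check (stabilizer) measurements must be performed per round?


For an [[n,k]] stabilizer code:
Number of stabilizer generators = n - k
= 6 - 1
= 5

5


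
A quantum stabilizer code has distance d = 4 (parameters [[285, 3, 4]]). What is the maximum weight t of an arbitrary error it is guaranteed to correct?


Code parameters: [[285, 3, 4]], distance d = 4.
Number of correctable errors = floor((d-1)/2)
= floor((4 - 1)/2)
= floor(3/2)
= 1

1


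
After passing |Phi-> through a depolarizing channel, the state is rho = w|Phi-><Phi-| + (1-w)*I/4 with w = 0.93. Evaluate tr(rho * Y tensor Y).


|Phi-> = (|00> - |11>)/sqrt(2)
For the pure Bell state, <Y_A Y_B> = +1 (Bell-state Pauli correlator).
The maximally-mixed part I/4 has tr(I/4 * P tensor P) = 0 for any traceless Pauli P.
So <Y_A Y_B>_rho = w * (+1) + (1 - w) * 0
= 0.93 * (+1)
= 0.9300

0.9300


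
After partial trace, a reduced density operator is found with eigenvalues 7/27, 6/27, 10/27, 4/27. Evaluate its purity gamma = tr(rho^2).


tr(rho^2) = sum of eigenvalues squared
= (7/27)^2 + (6/27)^2 + (10/27)^2 + (4/27)^2
= (49 + 36 + 100 + 16) / 729
= 201/729
= 0.2757

0.2757


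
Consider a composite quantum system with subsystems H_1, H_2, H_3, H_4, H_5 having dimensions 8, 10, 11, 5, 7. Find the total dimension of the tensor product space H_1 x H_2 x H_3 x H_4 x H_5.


dim(H_1 x H_2 x H_3 x H_4 x H_5) = 8 * 10 * 11 * 5 * 7
= 80 * 11 * 5 * 7
= 880 * 5 * 7
= 4400 * 7
= 30800

30800


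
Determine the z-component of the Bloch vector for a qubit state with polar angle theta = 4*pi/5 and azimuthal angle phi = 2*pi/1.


theta = 2.5133, phi = 6.2832
r_z = cos(theta) = -0.8090

-0.8090


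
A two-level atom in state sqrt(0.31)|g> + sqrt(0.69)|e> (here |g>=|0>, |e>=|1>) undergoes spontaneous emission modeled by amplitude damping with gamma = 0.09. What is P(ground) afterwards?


For amplitude damping with parameter gamma on state sqrt(a)|0> + sqrt(b)|1>:
alpha^2 = 0.31, beta^2 = 0.69
P(|0>) = alpha^2 + gamma * beta^2
= 0.31 + 0.09 * 0.69
= 0.31 + 0.0621
= 0.3721

0.3721


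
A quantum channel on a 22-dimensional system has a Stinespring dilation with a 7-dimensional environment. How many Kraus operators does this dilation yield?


Tracing out the environment in an orthonormal basis {|i>_E} gives Kraus operators K_i = <i|_E U |0>_E.
Number of Kraus operators = dim(H_env) = d_env
= 7

7


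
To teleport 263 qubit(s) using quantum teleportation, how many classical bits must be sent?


Quantum teleportation requires 2 classical bits per qubit teleported.
263 qubit(s) -> 2 * 263 = 526 classical bits

526


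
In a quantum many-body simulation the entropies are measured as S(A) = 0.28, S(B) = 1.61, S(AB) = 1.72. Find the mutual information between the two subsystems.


I(A:B) = S(A) + S(B) - S(AB)
= 0.28 + 1.61 - 1.72
= 0.1700

0.1700


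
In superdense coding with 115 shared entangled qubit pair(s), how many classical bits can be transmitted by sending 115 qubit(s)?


Superdense coding allows 2 classical bits per shared entangled pair.
115 pair(s) -> 2 * 115 = 230 classical bits

230


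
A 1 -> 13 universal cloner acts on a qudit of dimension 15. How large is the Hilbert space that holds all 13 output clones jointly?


Output space = H^(tensor 13) where dim(H) = 15
dim = 15^13
= 225 (after 2 factors)
= 3375 (after 3 factors)
= 50625 (after 4 factors)
= 759375 (after 5 factors)
= 11390625 (after 6 factors)
= 170859375 (after 7 factors)
= 2562890625 (after 8 factors)
= 38443359375 (after 9 factors)
= 576650390625 (after 10 factors)
= 8649755859375 (after 11 factors)
= 129746337890625 (after 12 factors)
= 1946195068359375 (after 13 factors)
= 1946195068359375

1946195068359375


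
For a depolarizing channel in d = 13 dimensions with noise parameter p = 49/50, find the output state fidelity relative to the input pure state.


F = (1-p) + p/d
= (1 - 0.9800) + 0.9800/13
= 0.0200 + 0.0754
= 0.0954

0.0954


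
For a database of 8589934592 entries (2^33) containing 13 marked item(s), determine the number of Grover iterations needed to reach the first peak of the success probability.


After j Grover iterations the success probability is P(j) = sin^2((2j+1)*theta), where sin(theta) = sqrt(k/N).
N = 2^33 = 8589934592, k = 13
sin(theta) = sqrt(k/N) = 3.890243159e-05
theta = arcsin(sqrt(k/N)) = 3.89024316e-05 rad
P(j) reaches its first maximum when (2j+1)*theta is as close as possible to pi/2, i.e. j = round(pi/(4*theta) - 1/2).
pi/(4*theta) - 1/2 = 20188.4222
(For comparison, the common estimate pi/4 * sqrt(N/k) = 20188.9222; the exact maximiser is used here.)
Optimal iterations = 20188

20188


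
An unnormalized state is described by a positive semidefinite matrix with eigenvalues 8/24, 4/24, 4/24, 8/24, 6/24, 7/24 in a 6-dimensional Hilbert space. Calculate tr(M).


tr(M) = sum of eigenvalues
= 8/24 + 4/24 + 4/24 + 8/24 + 6/24 + 7/24
= 37/24
= 1.5417

1.5417


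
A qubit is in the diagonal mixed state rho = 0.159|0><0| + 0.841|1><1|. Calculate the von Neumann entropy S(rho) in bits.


S = -p*log2(p) - (1-p)*log2(1-p)
p = 0.1590, 1-p = 0.8410
= -0.1590 * log2(0.1590) - 0.8410 * log2(0.8410)
= -(-0.4218) - (-0.2101)
= 0.6319

0.6319


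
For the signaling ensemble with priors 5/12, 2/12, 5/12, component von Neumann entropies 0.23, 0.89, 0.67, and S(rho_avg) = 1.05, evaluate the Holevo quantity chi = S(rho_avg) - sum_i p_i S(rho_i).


chi = S(rho) - sum_i p_i * S(rho_i)
Weighted entropy = 5/12 * 0.23 + 2/12 * 0.89 + 5/12 * 0.67
= 0.5233
chi = 1.05 - 0.5233
= 0.5267

0.5267


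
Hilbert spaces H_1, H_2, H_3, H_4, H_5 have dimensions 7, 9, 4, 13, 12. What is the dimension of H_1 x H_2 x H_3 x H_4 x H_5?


dim(H_1 x H_2 x H_3 x H_4 x H_5) = 7 * 9 * 4 * 13 * 12
= 63 * 4 * 13 * 12
= 252 * 13 * 12
= 3276 * 12
= 39312

39312


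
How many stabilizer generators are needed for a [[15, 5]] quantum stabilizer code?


For an [[n,k]] stabilizer code:
Number of stabilizer generators = n - k
= 15 - 5
= 10

10


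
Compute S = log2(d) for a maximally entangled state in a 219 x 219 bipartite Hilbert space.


For a maximally entangled state in d x d:
S = log2(d) = log2(219)
= 7.7748

7.7748


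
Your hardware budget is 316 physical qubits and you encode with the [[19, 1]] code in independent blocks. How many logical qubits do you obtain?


Each code block uses 19 physical qubits for 1 logical qubit(s).
Number of complete blocks = floor(316 / 19) = 16
Logical qubits = 16 * 1
= 16

16


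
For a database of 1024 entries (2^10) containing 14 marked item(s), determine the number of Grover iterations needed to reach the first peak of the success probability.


After j Grover iterations the success probability is P(j) = sin^2((2j+1)*theta), where sin(theta) = sqrt(k/N).
N = 2^10 = 1024, k = 14
sin(theta) = sqrt(k/N) = 0.1169267933
theta = arcsin(sqrt(k/N)) = 0.1171948808 rad
P(j) reaches its first maximum when (2j+1)*theta is as close as possible to pi/2, i.e. j = round(pi/(4*theta) - 1/2).
pi/(4*theta) - 1/2 = 6.2016
(For comparison, the common estimate pi/4 * sqrt(N/k) = 6.7170; the exact maximiser is used here.)
Optimal iterations = 6

6


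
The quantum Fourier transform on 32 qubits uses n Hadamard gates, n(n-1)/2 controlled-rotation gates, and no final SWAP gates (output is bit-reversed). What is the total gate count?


Hadamard gates: 32
Controlled rotations: n*(n-1)/2 = 32*31/2 = 496
SWAP gates: 0 (omitted)
Total = 32 + 496
= 528

528


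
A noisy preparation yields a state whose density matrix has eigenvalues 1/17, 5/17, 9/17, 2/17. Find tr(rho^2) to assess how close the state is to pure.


tr(rho^2) = sum of eigenvalues squared
= (1/17)^2 + (5/17)^2 + (9/17)^2 + (2/17)^2
= (1 + 25 + 81 + 4) / 289
= 111/289
= 0.3841

0.3841


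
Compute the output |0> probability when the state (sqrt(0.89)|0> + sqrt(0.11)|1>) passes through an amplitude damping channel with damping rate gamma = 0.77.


For amplitude damping with parameter gamma on state sqrt(a)|0> + sqrt(b)|1>:
alpha^2 = 0.89, beta^2 = 0.11
P(|0>) = alpha^2 + gamma * beta^2
= 0.89 + 0.77 * 0.11
= 0.89 + 0.0847
= 0.9747

0.9747


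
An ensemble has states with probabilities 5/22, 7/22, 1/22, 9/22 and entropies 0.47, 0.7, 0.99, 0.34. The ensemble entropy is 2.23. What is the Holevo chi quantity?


chi = S(rho) - sum_i p_i * S(rho_i)
Weighted entropy = 5/22 * 0.47 + 7/22 * 0.7 + 1/22 * 0.99 + 9/22 * 0.34
= 0.5136
chi = 2.23 - 0.5136
= 1.7164

1.7164


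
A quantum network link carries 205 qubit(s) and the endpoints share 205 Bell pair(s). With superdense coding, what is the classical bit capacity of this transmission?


Superdense coding allows 2 classical bits per shared entangled pair.
205 pair(s) -> 2 * 205 = 410 classical bits

410


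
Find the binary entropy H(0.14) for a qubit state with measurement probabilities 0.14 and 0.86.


S = -p*log2(p) - (1-p)*log2(1-p)
p = 0.1400, 1-p = 0.8600
= -0.1400 * log2(0.1400) - 0.8600 * log2(0.8600)
= -(-0.3971) - (-0.1871)
= 0.5842

0.5842


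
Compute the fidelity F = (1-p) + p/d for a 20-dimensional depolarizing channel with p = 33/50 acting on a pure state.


F = (1-p) + p/d
= (1 - 0.6600) + 0.6600/20
= 0.3400 + 0.0330
= 0.3730

0.3730


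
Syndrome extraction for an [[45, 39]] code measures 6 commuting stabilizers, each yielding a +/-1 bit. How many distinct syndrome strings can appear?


Each stabilizer generator gives a binary (+1 or -1) measurement outcome.
With 6 independent generators:
Total syndromes = 2^6
= 64

64


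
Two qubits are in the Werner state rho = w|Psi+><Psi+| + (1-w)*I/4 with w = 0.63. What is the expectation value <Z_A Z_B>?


|Psi+> = (|01> + |10>)/sqrt(2)
For the pure Bell state, <Z_A Z_B> = -1 (Bell-state Pauli correlator).
The maximally-mixed part I/4 has tr(I/4 * P tensor P) = 0 for any traceless Pauli P.
So <Z_A Z_B>_rho = w * (-1) + (1 - w) * 0
= 0.63 * (-1)
= -0.6300

-0.6300


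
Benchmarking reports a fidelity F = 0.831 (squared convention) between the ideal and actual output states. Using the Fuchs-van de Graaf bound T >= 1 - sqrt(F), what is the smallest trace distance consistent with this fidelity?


Fuchs-van de Graaf (squared-fidelity convention): 1 - sqrt(F) <= T <= sqrt(1 - F).
Lower bound: T >= 1 - sqrt(F)
sqrt(F) = sqrt(0.831) = 0.9116
T >= 1 - 0.9116
T >= 0.0884

0.0884


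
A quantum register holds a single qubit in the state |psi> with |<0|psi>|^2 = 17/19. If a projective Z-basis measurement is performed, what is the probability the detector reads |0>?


|alpha|^2 = 17/19 = 0.8947
|beta|^2 = 1 - 17/19 = 2/19 = 0.1053
P(|0>) = |alpha|^2 = 0.8947

0.8947


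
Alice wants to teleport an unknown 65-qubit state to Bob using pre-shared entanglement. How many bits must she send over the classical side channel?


Quantum teleportation requires 2 classical bits per qubit teleported.
65 qubit(s) -> 2 * 65 = 130 classical bits

130


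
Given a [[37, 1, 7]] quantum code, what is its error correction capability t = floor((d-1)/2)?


Code parameters: [[37, 1, 7]], distance d = 7.
Number of correctable errors = floor((d-1)/2)
= floor((7 - 1)/2)
= floor(6/2)
= 3

3


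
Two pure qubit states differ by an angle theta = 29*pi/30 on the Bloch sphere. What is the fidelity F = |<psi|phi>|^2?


For states separated by angle theta on Bloch sphere:
F = cos^2(theta/2)
theta = 29*pi/30 = 3.0369
theta/2 = 1.5184
cos(theta/2) = 0.0523
F = 0.0027

0.0027


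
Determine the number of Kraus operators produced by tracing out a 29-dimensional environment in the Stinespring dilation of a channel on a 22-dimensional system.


Tracing out the environment in an orthonormal basis {|i>_E} gives Kraus operators K_i = <i|_E U |0>_E.
Number of Kraus operators = dim(H_env) = d_env
= 29

29


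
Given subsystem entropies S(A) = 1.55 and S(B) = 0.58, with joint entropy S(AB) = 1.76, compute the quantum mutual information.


I(A:B) = S(A) + S(B) - S(AB)
= 1.55 + 0.58 - 1.76
= 0.3700

0.3700


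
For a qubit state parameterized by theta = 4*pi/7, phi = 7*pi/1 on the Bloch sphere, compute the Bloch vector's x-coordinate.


theta = 1.7952, phi = 21.9911
r_x = sin(theta)*cos(phi) = 0.9749 * -1.0000
r_x = -0.9749

-0.9749


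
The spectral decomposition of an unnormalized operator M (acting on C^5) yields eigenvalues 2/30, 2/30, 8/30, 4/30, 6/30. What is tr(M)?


tr(M) = sum of eigenvalues
= 2/30 + 2/30 + 8/30 + 4/30 + 6/30
= 22/30
= 0.7333

0.7333


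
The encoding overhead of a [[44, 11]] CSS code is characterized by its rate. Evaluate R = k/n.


Code rate R = k/n
= 11/44
= 0.2500

0.2500


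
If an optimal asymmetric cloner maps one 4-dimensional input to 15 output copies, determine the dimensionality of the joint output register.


Output space = H^(tensor 15) where dim(H) = 4
dim = 4^15
= 16 (after 2 factors)
= 64 (after 3 factors)
= 256 (after 4 factors)
= 1024 (after 5 factors)
= 4096 (after 6 factors)
= 16384 (after 7 factors)
= 65536 (after 8 factors)
= 262144 (after 9 factors)
= 1048576 (after 10 factors)
= 4194304 (after 11 factors)
= 16777216 (after 12 factors)
= 67108864 (after 13 factors)
= 268435456 (after 14 factors)
= 1073741824 (after 15 factors)
= 1073741824

1073741824


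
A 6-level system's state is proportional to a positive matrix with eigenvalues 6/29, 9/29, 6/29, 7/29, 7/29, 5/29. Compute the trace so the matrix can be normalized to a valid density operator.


tr(M) = sum of eigenvalues
= 6/29 + 9/29 + 6/29 + 7/29 + 7/29 + 5/29
= 40/29
= 1.3793

1.3793


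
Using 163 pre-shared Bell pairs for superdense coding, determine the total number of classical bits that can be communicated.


Superdense coding allows 2 classical bits per shared entangled pair.
163 pair(s) -> 2 * 163 = 326 classical bits

326


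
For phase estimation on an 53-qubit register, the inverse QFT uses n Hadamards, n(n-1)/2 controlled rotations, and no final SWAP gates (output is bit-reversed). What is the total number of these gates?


Hadamard gates: 53
Controlled rotations: n*(n-1)/2 = 53*52/2 = 1378
SWAP gates: 0 (omitted)
Total = 53 + 1378
= 1431

1431


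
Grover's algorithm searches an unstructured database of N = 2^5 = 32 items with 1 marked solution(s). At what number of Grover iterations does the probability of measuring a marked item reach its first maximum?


After j Grover iterations the success probability is P(j) = sin^2((2j+1)*theta), where sin(theta) = sqrt(k/N).
N = 2^5 = 32, k = 1
sin(theta) = sqrt(k/N) = 0.1767766953
theta = arcsin(sqrt(k/N)) = 0.1777106008 rad
P(j) reaches its first maximum when (2j+1)*theta is as close as possible to pi/2, i.e. j = round(pi/(4*theta) - 1/2).
pi/(4*theta) - 1/2 = 3.9195
(For comparison, the common estimate pi/4 * sqrt(N/k) = 4.4429; the exact maximiser is used here.)
Optimal iterations = 4

4


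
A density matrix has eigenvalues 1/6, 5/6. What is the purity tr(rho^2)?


tr(rho^2) = sum of eigenvalues squared
= (1/6)^2 + (5/6)^2
= (1 + 25) / 36
= 26/36
= 0.7222

0.7222


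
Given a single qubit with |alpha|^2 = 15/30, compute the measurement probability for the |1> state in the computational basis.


|alpha|^2 = 15/30 = 0.5000
|beta|^2 = 1 - 15/30 = 15/30 = 0.5000
P(|1>) = |beta|^2 = 0.5000

0.5000


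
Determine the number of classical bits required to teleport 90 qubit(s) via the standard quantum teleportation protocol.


Quantum teleportation requires 2 classical bits per qubit teleported.
90 qubit(s) -> 2 * 90 = 180 classical bits

180


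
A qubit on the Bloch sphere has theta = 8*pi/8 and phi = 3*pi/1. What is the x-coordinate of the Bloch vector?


theta = 3.1416, phi = 9.4248
r_x = sin(theta)*cos(phi) = 0.0000 * -1.0000
r_x = 0.0000

0.0000


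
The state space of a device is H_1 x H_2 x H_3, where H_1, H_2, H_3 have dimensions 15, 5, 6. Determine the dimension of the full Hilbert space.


dim(H_1 x H_2 x H_3) = 15 * 5 * 6
= 75 * 6
= 450

450


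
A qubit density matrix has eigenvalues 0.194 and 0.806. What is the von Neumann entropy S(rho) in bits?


S = -p*log2(p) - (1-p)*log2(1-p)
p = 0.1940, 1-p = 0.8060
= -0.1940 * log2(0.1940) - 0.8060 * log2(0.8060)
= -(-0.4590) - (-0.2508)
= 0.7098

0.7098


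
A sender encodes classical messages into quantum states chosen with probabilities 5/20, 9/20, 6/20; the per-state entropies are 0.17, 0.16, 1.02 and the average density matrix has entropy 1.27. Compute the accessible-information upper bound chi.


chi = S(rho) - sum_i p_i * S(rho_i)
Weighted entropy = 5/20 * 0.17 + 9/20 * 0.16 + 6/20 * 1.02
= 0.4205
chi = 1.27 - 0.4205
= 0.8495

0.8495


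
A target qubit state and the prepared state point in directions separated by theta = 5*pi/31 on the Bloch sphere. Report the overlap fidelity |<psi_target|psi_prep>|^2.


For states separated by angle theta on Bloch sphere:
F = cos^2(theta/2)
theta = 5*pi/31 = 0.5067
theta/2 = 0.2534
cos(theta/2) = 0.9681
F = 0.9372

0.9372


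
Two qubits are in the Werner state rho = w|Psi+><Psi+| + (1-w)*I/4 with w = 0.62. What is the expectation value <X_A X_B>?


|Psi+> = (|01> + |10>)/sqrt(2)
For the pure Bell state, <X_A X_B> = +1 (Bell-state Pauli correlator).
The maximally-mixed part I/4 has tr(I/4 * P tensor P) = 0 for any traceless Pauli P.
So <X_A X_B>_rho = w * (+1) + (1 - w) * 0
= 0.62 * (+1)
= 0.6200

0.6200


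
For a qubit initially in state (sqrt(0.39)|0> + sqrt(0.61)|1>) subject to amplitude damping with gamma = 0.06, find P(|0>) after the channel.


For amplitude damping with parameter gamma on state sqrt(a)|0> + sqrt(b)|1>:
alpha^2 = 0.39, beta^2 = 0.61
P(|0>) = alpha^2 + gamma * beta^2
= 0.39 + 0.06 * 0.61
= 0.39 + 0.0366
= 0.4266

0.4266


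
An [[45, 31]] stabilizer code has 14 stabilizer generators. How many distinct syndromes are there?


Each stabilizer generator gives a binary (+1 or -1) measurement outcome.
With 14 independent generators:
Total syndromes = 2^14
= 16384

16384


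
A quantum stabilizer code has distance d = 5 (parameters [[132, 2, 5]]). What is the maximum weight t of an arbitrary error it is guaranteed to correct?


Code parameters: [[132, 2, 5]], distance d = 5.
Number of correctable errors = floor((d-1)/2)
= floor((5 - 1)/2)
= floor(4/2)
= 2

2


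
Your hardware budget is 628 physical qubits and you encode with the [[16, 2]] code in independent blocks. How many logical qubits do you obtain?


Each code block uses 16 physical qubits for 2 logical qubit(s).
Number of complete blocks = floor(628 / 16) = 39
Logical qubits = 39 * 2
= 78

78


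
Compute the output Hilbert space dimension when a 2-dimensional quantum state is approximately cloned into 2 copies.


Output space = H^(tensor 2) where dim(H) = 2
dim = 2^2
= 4

4


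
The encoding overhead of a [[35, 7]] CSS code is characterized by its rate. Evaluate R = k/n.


Code rate R = k/n
= 7/35
= 0.2000

0.2000


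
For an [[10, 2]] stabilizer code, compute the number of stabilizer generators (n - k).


For an [[n,k]] stabilizer code:
Number of stabilizer generators = n - k
= 10 - 2
= 8

8


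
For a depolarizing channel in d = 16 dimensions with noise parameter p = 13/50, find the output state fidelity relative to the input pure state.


F = (1-p) + p/d
= (1 - 0.2600) + 0.2600/16
= 0.7400 + 0.0163
= 0.7562

0.7562


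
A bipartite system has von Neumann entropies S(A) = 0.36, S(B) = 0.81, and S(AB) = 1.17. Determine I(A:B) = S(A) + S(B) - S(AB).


I(A:B) = S(A) + S(B) - S(AB)
= 0.36 + 0.81 - 1.17
= 0.0000

0.0000


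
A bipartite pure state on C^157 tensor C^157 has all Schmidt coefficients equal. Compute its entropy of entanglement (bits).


For a maximally entangled state in d x d:
S = log2(d) = log2(157)
= 7.2946

7.2946


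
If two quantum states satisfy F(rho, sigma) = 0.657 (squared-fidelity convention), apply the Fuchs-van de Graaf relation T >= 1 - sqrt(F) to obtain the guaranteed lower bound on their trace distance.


Fuchs-van de Graaf (squared-fidelity convention): 1 - sqrt(F) <= T <= sqrt(1 - F).
Lower bound: T >= 1 - sqrt(F)
sqrt(F) = sqrt(0.657) = 0.8106
T >= 1 - 0.8106
T >= 0.1894

0.1894


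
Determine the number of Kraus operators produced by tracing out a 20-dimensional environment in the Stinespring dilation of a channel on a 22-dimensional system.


Tracing out the environment in an orthonormal basis {|i>_E} gives Kraus operators K_i = <i|_E U |0>_E.
Number of Kraus operators = dim(H_env) = d_env
= 20

20


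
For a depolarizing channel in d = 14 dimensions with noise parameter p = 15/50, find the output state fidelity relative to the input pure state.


F = (1-p) + p/d
= (1 - 0.3000) + 0.3000/14
= 0.7000 + 0.0214
= 0.7214

0.7214


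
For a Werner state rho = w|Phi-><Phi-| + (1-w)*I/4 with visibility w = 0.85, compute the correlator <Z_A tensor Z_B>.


|Phi-> = (|00> - |11>)/sqrt(2)
For the pure Bell state, <Z_A Z_B> = +1 (Bell-state Pauli correlator).
The maximally-mixed part I/4 has tr(I/4 * P tensor P) = 0 for any traceless Pauli P.
So <Z_A Z_B>_rho = w * (+1) + (1 - w) * 0
= 0.85 * (+1)
= 0.8500

0.8500


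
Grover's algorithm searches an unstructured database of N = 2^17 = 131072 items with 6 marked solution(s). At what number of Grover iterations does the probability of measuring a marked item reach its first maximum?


After j Grover iterations the success probability is P(j) = sin^2((2j+1)*theta), where sin(theta) = sqrt(k/N).
N = 2^17 = 131072, k = 6
sin(theta) = sqrt(k/N) = 0.006765823467
theta = arcsin(sqrt(k/N)) = 0.006765875087 rad
P(j) reaches its first maximum when (2j+1)*theta is as close as possible to pi/2, i.e. j = round(pi/(4*theta) - 1/2).
pi/(4*theta) - 1/2 = 115.5823
(For comparison, the common estimate pi/4 * sqrt(N/k) = 116.0832; the exact maximiser is used here.)
Optimal iterations = 116

116


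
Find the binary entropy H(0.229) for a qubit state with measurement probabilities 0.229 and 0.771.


S = -p*log2(p) - (1-p)*log2(1-p)
p = 0.2290, 1-p = 0.7710
= -0.2290 * log2(0.2290) - 0.7710 * log2(0.7710)
= -(-0.4870) - (-0.2893)
= 0.7763

0.7763


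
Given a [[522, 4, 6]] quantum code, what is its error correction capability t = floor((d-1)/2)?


Code parameters: [[522, 4, 6]], distance d = 6.
Number of correctable errors = floor((d-1)/2)
= floor((6 - 1)/2)
= floor(5/2)
= 2

2


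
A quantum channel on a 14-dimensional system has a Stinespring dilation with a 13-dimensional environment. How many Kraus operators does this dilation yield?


Tracing out the environment in an orthonormal basis {|i>_E} gives Kraus operators K_i = <i|_E U |0>_E.
Number of Kraus operators = dim(H_env) = d_env
= 13

13


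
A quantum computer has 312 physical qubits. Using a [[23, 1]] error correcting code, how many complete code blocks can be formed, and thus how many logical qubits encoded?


Each code block uses 23 physical qubits for 1 logical qubit(s).
Number of complete blocks = floor(312 / 23) = 13
Logical qubits = 13 * 1
= 13

13


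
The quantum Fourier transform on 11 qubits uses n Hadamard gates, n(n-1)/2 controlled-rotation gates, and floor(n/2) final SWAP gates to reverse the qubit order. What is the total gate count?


Hadamard gates: 11
Controlled rotations: n*(n-1)/2 = 11*10/2 = 55
SWAP gates: floor(n/2) = floor(11/2) = 5
Total = 11 + 55 + 5
= 71

71


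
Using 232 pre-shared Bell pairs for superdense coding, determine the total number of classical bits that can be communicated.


Superdense coding allows 2 classical bits per shared entangled pair.
232 pair(s) -> 2 * 232 = 464 classical bits

464


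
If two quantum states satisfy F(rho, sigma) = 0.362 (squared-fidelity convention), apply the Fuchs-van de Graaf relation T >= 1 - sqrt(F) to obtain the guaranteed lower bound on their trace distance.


Fuchs-van de Graaf (squared-fidelity convention): 1 - sqrt(F) <= T <= sqrt(1 - F).
Lower bound: T >= 1 - sqrt(F)
sqrt(F) = sqrt(0.362) = 0.6017
T >= 1 - 0.6017
T >= 0.3983

0.3983


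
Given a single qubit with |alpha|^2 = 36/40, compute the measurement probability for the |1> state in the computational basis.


|alpha|^2 = 36/40 = 0.9000
|beta|^2 = 1 - 36/40 = 4/40 = 0.1000
P(|1>) = |beta|^2 = 0.1000

0.1000


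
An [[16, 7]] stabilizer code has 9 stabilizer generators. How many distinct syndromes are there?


Each stabilizer generator gives a binary (+1 or -1) measurement outcome.
With 9 independent generators:
Total syndromes = 2^9
= 512

512


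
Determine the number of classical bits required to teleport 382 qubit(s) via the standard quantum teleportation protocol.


Quantum teleportation requires 2 classical bits per qubit teleported.
382 qubit(s) -> 2 * 382 = 764 classical bits

764


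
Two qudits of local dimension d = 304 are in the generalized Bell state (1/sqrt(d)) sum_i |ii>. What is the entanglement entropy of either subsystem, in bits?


For a maximally entangled state in d x d:
S = log2(d) = log2(304)
= 8.2479

8.2479


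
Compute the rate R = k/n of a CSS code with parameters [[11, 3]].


Code rate R = k/n
= 3/11
= 0.2727

0.2727


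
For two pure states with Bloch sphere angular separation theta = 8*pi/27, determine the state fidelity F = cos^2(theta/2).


For states separated by angle theta on Bloch sphere:
F = cos^2(theta/2)
theta = 8*pi/27 = 0.9308
theta/2 = 0.4654
cos(theta/2) = 0.8936
F = 0.7986

0.7986


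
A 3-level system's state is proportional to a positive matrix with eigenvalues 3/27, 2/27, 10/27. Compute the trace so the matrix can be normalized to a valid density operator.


tr(M) = sum of eigenvalues
= 3/27 + 2/27 + 10/27
= 15/27
= 0.5556

0.5556


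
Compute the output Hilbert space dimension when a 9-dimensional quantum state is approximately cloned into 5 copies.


Output space = H^(tensor 5) where dim(H) = 9
dim = 9^5
= 81 (after 2 factors)
= 729 (after 3 factors)
= 6561 (after 4 factors)
= 59049 (after 5 factors)
= 59049

59049


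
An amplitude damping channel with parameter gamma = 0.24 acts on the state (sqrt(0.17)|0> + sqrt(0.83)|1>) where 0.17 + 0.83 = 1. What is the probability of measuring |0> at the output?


For amplitude damping with parameter gamma on state sqrt(a)|0> + sqrt(b)|1>:
alpha^2 = 0.17, beta^2 = 0.83
P(|0>) = alpha^2 + gamma * beta^2
= 0.17 + 0.24 * 0.83
= 0.17 + 0.1992
= 0.3692

0.3692


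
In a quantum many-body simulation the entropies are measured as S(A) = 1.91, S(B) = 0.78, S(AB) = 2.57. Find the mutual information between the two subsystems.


I(A:B) = S(A) + S(B) - S(AB)
= 1.91 + 0.78 - 2.57
= 0.1200

0.1200


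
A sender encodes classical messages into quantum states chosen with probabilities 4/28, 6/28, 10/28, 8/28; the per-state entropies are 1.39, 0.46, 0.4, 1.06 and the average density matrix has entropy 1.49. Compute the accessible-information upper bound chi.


chi = S(rho) - sum_i p_i * S(rho_i)
Weighted entropy = 4/28 * 1.39 + 6/28 * 0.46 + 10/28 * 0.4 + 8/28 * 1.06
= 0.7429
chi = 1.49 - 0.7429
= 0.7471

0.7471


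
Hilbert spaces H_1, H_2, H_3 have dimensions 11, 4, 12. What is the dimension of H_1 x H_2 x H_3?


dim(H_1 x H_2 x H_3) = 11 * 4 * 12
= 44 * 12
= 528

528


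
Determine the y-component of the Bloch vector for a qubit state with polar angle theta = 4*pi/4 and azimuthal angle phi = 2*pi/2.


theta = 3.1416, phi = 3.1416
r_y = sin(theta)*sin(phi) = 0.0000 * 0.0000
r_y = 0.0000

0.0000


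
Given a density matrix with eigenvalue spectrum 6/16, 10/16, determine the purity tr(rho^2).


tr(rho^2) = sum of eigenvalues squared
= (6/16)^2 + (10/16)^2
= (36 + 100) / 256
= 136/256
= 0.5312

0.5312


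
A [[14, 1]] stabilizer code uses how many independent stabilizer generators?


For an [[n,k]] stabilizer code:
Number of stabilizer generators = n - k
= 14 - 1
= 13

13


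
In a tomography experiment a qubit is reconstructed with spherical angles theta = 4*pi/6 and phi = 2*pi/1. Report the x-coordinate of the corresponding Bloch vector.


theta = 2.0944, phi = 6.2832
r_x = sin(theta)*cos(phi) = 0.8660 * 1.0000
r_x = 0.8660

0.8660


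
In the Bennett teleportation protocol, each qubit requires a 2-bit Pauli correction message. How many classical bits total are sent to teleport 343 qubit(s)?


Quantum teleportation requires 2 classical bits per qubit teleported.
343 qubit(s) -> 2 * 343 = 686 classical bits

686


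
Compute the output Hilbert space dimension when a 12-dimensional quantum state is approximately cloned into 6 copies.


Output space = H^(tensor 6) where dim(H) = 12
dim = 12^6
= 144 (after 2 factors)
= 1728 (after 3 factors)
= 20736 (after 4 factors)
= 248832 (after 5 factors)
= 2985984 (after 6 factors)
= 2985984

2985984


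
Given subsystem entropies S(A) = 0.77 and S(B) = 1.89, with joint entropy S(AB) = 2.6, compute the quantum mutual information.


I(A:B) = S(A) + S(B) - S(AB)
= 0.77 + 1.89 - 2.6
= 0.0600

0.0600


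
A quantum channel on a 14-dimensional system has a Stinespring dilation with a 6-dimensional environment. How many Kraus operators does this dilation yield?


Tracing out the environment in an orthonormal basis {|i>_E} gives Kraus operators K_i = <i|_E U |0>_E.
Number of Kraus operators = dim(H_env) = d_env
= 6

6


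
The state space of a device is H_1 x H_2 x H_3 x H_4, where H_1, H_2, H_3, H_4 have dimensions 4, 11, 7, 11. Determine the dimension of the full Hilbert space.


dim(H_1 x H_2 x H_3 x H_4) = 4 * 11 * 7 * 11
= 44 * 7 * 11
= 308 * 11
= 3388

3388


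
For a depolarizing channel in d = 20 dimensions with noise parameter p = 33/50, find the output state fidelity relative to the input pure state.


F = (1-p) + p/d
= (1 - 0.6600) + 0.6600/20
= 0.3400 + 0.0330
= 0.3730

0.3730


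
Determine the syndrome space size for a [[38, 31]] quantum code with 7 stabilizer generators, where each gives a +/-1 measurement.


Each stabilizer generator gives a binary (+1 or -1) measurement outcome.
With 7 independent generators:
Total syndromes = 2^7
= 128

128


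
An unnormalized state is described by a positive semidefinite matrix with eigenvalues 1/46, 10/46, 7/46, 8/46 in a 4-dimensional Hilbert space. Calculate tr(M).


tr(M) = sum of eigenvalues
= 1/46 + 10/46 + 7/46 + 8/46
= 26/46
= 0.5652

0.5652


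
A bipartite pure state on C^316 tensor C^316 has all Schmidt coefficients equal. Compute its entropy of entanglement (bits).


For a maximally entangled state in d x d:
S = log2(d) = log2(316)
= 8.3038

8.3038


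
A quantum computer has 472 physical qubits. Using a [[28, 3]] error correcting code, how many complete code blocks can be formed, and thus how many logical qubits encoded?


Each code block uses 28 physical qubits for 3 logical qubit(s).
Number of complete blocks = floor(472 / 28) = 16
Logical qubits = 16 * 3
= 48

48


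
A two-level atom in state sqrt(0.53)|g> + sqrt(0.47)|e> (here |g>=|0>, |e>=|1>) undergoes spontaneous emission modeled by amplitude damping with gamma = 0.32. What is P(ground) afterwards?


For amplitude damping with parameter gamma on state sqrt(a)|0> + sqrt(b)|1>:
alpha^2 = 0.53, beta^2 = 0.47
P(|0>) = alpha^2 + gamma * beta^2
= 0.53 + 0.32 * 0.47
= 0.53 + 0.1504
= 0.6804

0.6804


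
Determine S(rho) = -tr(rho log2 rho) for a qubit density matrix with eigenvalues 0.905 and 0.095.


S = -p*log2(p) - (1-p)*log2(1-p)
p = 0.9050, 1-p = 0.0950
= -0.9050 * log2(0.9050) - 0.0950 * log2(0.0950)
= -(-0.1303) - (-0.3226)
= 0.4529

0.4529


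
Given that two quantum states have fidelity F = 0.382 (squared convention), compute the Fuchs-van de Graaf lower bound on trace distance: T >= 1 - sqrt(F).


Fuchs-van de Graaf (squared-fidelity convention): 1 - sqrt(F) <= T <= sqrt(1 - F).
Lower bound: T >= 1 - sqrt(F)
sqrt(F) = sqrt(0.382) = 0.6181
T >= 1 - 0.6181
T >= 0.3819

0.3819


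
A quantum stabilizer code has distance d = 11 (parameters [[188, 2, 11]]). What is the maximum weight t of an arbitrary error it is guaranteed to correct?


Code parameters: [[188, 2, 11]], distance d = 11.
Number of correctable errors = floor((d-1)/2)
= floor((11 - 1)/2)
= floor(10/2)
= 5

5


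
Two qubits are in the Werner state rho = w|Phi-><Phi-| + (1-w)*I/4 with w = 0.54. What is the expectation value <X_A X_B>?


|Phi-> = (|00> - |11>)/sqrt(2)
For the pure Bell state, <X_A X_B> = -1 (Bell-state Pauli correlator).
The maximally-mixed part I/4 has tr(I/4 * P tensor P) = 0 for any traceless Pauli P.
So <X_A X_B>_rho = w * (-1) + (1 - w) * 0
= 0.54 * (-1)
= -0.5400

-0.5400


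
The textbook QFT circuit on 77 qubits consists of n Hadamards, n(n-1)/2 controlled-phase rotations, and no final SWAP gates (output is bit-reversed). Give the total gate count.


Hadamard gates: 77
Controlled rotations: n*(n-1)/2 = 77*76/2 = 2926
SWAP gates: 0 (omitted)
Total = 77 + 2926
= 3003

3003


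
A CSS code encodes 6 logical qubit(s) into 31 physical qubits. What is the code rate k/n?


Code rate R = k/n
= 6/31
= 0.1935

0.1935


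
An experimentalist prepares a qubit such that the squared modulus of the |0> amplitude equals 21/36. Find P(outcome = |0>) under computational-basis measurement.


|alpha|^2 = 21/36 = 0.5833
|beta|^2 = 1 - 21/36 = 15/36 = 0.4167
P(|0>) = |alpha|^2 = 0.5833

0.5833
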